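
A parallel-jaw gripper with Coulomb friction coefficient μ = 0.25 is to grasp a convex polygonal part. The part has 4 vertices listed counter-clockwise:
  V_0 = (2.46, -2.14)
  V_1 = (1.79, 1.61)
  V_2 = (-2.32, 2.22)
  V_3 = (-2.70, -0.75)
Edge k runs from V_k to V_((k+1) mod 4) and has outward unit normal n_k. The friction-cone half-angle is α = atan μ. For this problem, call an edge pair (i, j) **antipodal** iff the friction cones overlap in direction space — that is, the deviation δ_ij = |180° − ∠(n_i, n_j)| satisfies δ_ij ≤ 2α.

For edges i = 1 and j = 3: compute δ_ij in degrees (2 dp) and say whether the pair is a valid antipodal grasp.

α = atan 0.25 = 14.04°;  2α = 28.07°
edge 1: e_1 = (-4.11, +0.61);  n_1 = (+0.1468, +0.9892)
edge 3: e_3 = (+5.16, -1.39);  n_3 = (-0.2601, -0.9656)
∠(n_1, n_3) = 173.37°
δ = |180° − 173.37°| = 6.63°
6.63° ≤ 2α = 28.07°  →  valid

δ = 6.63°, valid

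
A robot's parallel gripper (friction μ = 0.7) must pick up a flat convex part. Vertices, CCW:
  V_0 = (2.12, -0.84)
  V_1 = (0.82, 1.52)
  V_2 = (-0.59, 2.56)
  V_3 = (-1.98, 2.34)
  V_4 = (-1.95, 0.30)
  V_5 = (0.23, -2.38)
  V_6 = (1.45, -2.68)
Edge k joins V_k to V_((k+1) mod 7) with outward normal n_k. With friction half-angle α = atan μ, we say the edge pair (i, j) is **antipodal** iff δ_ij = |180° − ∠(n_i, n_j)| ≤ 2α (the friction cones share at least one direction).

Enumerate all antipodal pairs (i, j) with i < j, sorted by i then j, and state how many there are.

count = 11; pairs: (0,3), (0,4), (0,5), (1,3), (1,4), (1,5), (2,4), (2,5), (2,6), (3,6), (4,6)

α = atan 0.7 = 34.99°;  2α = 69.98°
n_0 = (+0.8759, +0.4825)
n_1 = (+0.5936, +0.8048)
n_2 = (-0.1563, +0.9877)
n_3 = (-0.9999, -0.0147)
n_4 = (-0.7758, -0.6310)
n_5 = (-0.2388, -0.9711)
n_6 = (+0.9396, -0.3422)
  (0,1): δ = 155.26°  ·
  (0,2): δ = 109.85°  ·
  (0,3): δ = 28.01°  ✓
  (0,4): δ = 10.28°  ✓
  (0,5): δ = 47.34°  ✓
  (0,6): δ = 131.14°  ·
  (1,2): δ = 134.59°  ·
  (1,3): δ = 52.75°  ✓
  (1,4): δ = 14.46°  ✓
  (1,5): δ = 22.60°  ✓
  (1,6): δ = 106.40°  ·
  (2,3): δ = 98.15°  ·
  (2,4): δ = 59.87°  ✓
  (2,5): δ = 22.81°  ✓
  (2,6): δ = 61.00°  ✓
  (3,4): δ = 141.72°  ·
  (3,5): δ = 104.66°  ·
  (3,6): δ = 20.85°  ✓
  (4,5): δ = 142.94°  ·
  (4,6): δ = 59.13°  ✓
  (5,6): δ = 96.19°  ·
antipodal pairs: 11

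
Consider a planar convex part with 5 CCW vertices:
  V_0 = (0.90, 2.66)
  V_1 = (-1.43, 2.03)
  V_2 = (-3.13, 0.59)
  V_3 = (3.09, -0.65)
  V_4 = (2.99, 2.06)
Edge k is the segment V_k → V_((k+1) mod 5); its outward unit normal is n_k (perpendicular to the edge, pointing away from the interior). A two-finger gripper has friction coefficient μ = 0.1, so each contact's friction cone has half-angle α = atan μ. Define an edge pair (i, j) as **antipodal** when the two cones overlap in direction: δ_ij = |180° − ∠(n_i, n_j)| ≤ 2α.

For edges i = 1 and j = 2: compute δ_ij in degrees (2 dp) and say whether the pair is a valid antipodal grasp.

δ = 51.54°, invalid

α = atan 0.1 = 5.71°;  2α = 11.42°
edge 1: e_1 = (-1.70, -1.44);  n_1 = (-0.6463, +0.7630)
edge 2: e_2 = (+6.22, -1.24);  n_2 = (-0.1955, -0.9807)
∠(n_1, n_2) = 128.46°
δ = |180° − 128.46°| = 51.54°
51.54° > 2α = 11.42°  →  invalid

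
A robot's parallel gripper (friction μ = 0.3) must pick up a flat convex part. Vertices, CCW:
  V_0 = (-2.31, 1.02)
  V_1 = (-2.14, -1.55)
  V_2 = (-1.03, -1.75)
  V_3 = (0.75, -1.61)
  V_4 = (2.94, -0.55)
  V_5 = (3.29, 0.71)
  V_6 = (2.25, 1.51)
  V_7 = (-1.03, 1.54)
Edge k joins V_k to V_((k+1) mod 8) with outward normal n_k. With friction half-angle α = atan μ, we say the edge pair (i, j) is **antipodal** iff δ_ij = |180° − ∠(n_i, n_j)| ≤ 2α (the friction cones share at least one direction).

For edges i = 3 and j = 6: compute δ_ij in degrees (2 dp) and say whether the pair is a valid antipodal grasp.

δ = 26.35°, valid

α = atan 0.3 = 16.70°;  2α = 33.40°
edge 3: e_3 = (+2.19, +1.06);  n_3 = (+0.4357, -0.9001)
edge 6: e_6 = (-3.28, +0.03);  n_6 = (+0.0091, +1.0000)
∠(n_3, n_6) = 153.65°
δ = |180° − 153.65°| = 26.35°
26.35° ≤ 2α = 33.40°  →  valid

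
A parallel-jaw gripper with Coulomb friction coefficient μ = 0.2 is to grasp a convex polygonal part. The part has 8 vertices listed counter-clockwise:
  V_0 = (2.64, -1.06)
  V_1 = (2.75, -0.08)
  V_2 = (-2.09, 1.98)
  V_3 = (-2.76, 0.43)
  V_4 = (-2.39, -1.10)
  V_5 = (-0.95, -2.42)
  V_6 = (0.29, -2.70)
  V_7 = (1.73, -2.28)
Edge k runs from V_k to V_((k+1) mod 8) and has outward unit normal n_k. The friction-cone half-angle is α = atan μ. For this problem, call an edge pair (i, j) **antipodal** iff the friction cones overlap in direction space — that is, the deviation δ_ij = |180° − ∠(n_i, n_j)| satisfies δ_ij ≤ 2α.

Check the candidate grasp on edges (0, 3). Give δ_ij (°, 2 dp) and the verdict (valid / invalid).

δ = 20.00°, valid

α = atan 0.2 = 11.31°;  2α = 22.62°
edge 0: e_0 = (+0.11, +0.98);  n_0 = (+0.9938, -0.1115)
edge 3: e_3 = (+0.37, -1.53);  n_3 = (-0.9720, -0.2351)
∠(n_0, n_3) = 160.00°
δ = |180° − 160.00°| = 20.00°
20.00° ≤ 2α = 22.62°  →  valid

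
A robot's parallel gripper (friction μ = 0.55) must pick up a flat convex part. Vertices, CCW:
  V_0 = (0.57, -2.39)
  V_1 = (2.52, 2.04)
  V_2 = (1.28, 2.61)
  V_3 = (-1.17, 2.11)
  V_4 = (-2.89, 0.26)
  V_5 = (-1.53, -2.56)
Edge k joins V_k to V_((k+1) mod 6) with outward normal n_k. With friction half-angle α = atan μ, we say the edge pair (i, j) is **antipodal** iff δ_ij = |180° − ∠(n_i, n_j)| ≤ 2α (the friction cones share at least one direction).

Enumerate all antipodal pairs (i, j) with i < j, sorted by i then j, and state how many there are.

count = 7; pairs: (0,2), (0,3), (0,4), (1,4), (1,5), (2,5), (3,5)

α = atan 0.55 = 28.81°;  2α = 57.62°
n_0 = (+0.9153, -0.4029)
n_1 = (+0.4177, +0.9086)
n_2 = (-0.2000, +0.9798)
n_3 = (-0.7324, +0.6809)
n_4 = (-0.9007, -0.4344)
n_5 = (+0.0807, -0.9967)
  (0,1): δ = 90.93°  ·
  (0,2): δ = 54.71°  ✓
  (0,3): δ = 19.16°  ✓
  (0,4): δ = 49.50°  ✓
  (0,5): δ = 118.39°  ·
  (1,2): δ = 143.78°  ·
  (1,3): δ = 108.23°  ·
  (1,4): δ = 39.57°  ✓
  (1,5): δ = 29.32°  ✓
  (2,3): δ = 144.45°  ·
  (2,4): δ = 75.79°  ·
  (2,5): δ = 6.91°  ✓
  (3,4): δ = 111.34°  ·
  (3,5): δ = 42.46°  ✓
  (4,5): δ = 111.12°  ·
antipodal pairs: 7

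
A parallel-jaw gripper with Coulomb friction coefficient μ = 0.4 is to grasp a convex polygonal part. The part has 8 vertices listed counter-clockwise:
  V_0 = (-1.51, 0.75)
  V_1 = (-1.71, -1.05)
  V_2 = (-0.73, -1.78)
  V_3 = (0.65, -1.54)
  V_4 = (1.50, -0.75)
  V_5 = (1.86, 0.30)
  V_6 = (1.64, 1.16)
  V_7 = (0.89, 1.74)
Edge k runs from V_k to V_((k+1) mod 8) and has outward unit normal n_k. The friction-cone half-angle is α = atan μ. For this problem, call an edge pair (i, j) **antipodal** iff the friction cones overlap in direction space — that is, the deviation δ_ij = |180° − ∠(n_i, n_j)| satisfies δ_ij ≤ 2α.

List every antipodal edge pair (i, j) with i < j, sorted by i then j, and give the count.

α = atan 0.4 = 21.80°;  2α = 43.60°
n_0 = (-0.9939, +0.1104)
n_1 = (-0.5974, -0.8020)
n_2 = (+0.1713, -0.9852)
n_3 = (+0.6808, -0.7325)
n_4 = (+0.9459, -0.3243)
n_5 = (+0.9688, +0.2478)
n_6 = (+0.6117, +0.7911)
n_7 = (-0.3813, +0.9244)
  (0,1): δ = 120.34°  ·
  (0,2): δ = 73.79°  ·
  (0,3): δ = 40.76°  ✓
  (0,4): δ = 12.58°  ✓
  (0,5): δ = 20.69°  ✓
  (0,6): δ = 58.62°  ·
  (0,7): δ = 118.76°  ·
  (1,2): δ = 133.45°  ·
  (1,3): δ = 100.41°  ·
  (1,4): δ = 72.24°  ·
  (1,5): δ = 38.97°  ✓
  (1,6): δ = 1.03°  ✓
  (1,7): δ = 59.10°  ·
  (2,3): δ = 146.96°  ·
  (2,4): δ = 118.79°  ·
  (2,5): δ = 85.52°  ·
  (2,6): δ = 47.58°  ·
  (2,7): δ = 12.55°  ✓
  (3,4): δ = 151.83°  ·
  (3,5): δ = 118.56°  ·
  (3,6): δ = 80.62°  ·
  (3,7): δ = 20.49°  ✓
  (4,5): δ = 146.73°  ·
  (4,6): δ = 108.79°  ·
  (4,7): δ = 48.66°  ·
  (5,6): δ = 142.07°  ·
  (5,7): δ = 81.93°  ·
  (6,7): δ = 119.87°  ·
antipodal pairs: 7

count = 7; pairs: (0,3), (0,4), (0,5), (1,5), (1,6), (2,7), (3,7)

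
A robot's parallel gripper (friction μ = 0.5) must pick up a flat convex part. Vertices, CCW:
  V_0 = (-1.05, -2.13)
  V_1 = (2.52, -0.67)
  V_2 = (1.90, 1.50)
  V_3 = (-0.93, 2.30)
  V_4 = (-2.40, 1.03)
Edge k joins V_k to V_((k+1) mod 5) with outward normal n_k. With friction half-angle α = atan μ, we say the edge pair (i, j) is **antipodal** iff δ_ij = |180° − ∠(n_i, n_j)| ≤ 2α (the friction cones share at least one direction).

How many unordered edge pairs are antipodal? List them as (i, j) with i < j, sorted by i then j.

α = atan 0.5 = 26.57°;  2α = 53.13°
n_0 = (+0.3785, -0.9256)
n_1 = (+0.9615, +0.2747)
n_2 = (+0.2720, +0.9623)
n_3 = (-0.6538, +0.7567)
n_4 = (-0.9196, -0.3929)
  (0,1): δ = 96.30°  ·
  (0,2): δ = 38.03°  ✓
  (0,3): δ = 18.58°  ✓
  (0,4): δ = 90.89°  ·
  (1,2): δ = 121.73°  ·
  (1,3): δ = 65.12°  ·
  (1,4): δ = 7.19°  ✓
  (2,3): δ = 123.39°  ·
  (2,4): δ = 51.08°  ✓
  (3,4): δ = 107.69°  ·
antipodal pairs: 4

count = 4; pairs: (0,2), (0,3), (1,4), (2,4)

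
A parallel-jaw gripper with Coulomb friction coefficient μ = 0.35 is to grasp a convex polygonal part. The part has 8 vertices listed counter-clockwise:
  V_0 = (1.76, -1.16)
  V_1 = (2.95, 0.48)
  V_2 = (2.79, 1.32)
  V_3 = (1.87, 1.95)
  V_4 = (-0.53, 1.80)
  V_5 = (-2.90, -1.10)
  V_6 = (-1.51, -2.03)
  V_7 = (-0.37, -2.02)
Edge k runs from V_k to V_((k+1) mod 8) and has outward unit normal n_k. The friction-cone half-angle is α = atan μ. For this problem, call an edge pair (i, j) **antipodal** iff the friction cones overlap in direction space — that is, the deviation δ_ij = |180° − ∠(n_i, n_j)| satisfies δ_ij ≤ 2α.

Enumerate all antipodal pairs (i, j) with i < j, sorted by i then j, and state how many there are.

α = atan 0.35 = 19.29°;  2α = 38.58°
n_0 = (+0.8094, -0.5873)
n_1 = (+0.9823, +0.1871)
n_2 = (+0.5650, +0.8251)
n_3 = (-0.0624, +0.9981)
n_4 = (-0.7743, +0.6328)
n_5 = (-0.5561, -0.8311)
n_6 = (+0.0088, -1.0000)
n_7 = (+0.3744, -0.9273)
  (0,1): δ = 133.25°  ·
  (0,2): δ = 88.44°  ·
  (0,3): δ = 50.46°  ·
  (0,4): δ = 3.29°  ✓
  (0,5): δ = 92.18°  ·
  (0,6): δ = 126.47°  ·
  (0,7): δ = 147.95°  ·
  (1,2): δ = 135.19°  ·
  (1,3): δ = 97.21°  ·
  (1,4): δ = 50.04°  ·
  (1,5): δ = 45.43°  ·
  (1,6): δ = 79.72°  ·
  (1,7): δ = 101.20°  ·
  (2,3): δ = 142.02°  ·
  (2,4): δ = 94.85°  ·
  (2,5): δ = 0.62°  ✓
  (2,6): δ = 34.91°  ✓
  (2,7): δ = 56.39°  ·
  (3,4): δ = 132.83°  ·
  (3,5): δ = 37.36°  ✓
  (3,6): δ = 3.07°  ✓
  (3,7): δ = 18.41°  ✓
  (4,5): δ = 84.53°  ·
  (4,6): δ = 50.24°  ·
  (4,7): δ = 28.76°  ✓
  (5,6): δ = 145.71°  ·
  (5,7): δ = 124.23°  ·
  (6,7): δ = 158.52°  ·
antipodal pairs: 7

count = 7; pairs: (0,4), (2,5), (2,6), (3,5), (3,6), (3,7), (4,7)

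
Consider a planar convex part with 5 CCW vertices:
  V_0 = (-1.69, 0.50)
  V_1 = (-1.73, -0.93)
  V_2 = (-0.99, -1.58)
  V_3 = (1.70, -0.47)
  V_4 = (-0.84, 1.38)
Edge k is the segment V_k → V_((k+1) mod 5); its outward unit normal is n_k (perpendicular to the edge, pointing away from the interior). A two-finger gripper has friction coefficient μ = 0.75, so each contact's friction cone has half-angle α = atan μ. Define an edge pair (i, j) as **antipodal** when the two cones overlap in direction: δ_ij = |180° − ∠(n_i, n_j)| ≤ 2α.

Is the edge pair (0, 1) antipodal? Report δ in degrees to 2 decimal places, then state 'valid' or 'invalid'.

α = atan 0.75 = 36.87°;  2α = 73.74°
edge 0: e_0 = (-0.04, -1.43);  n_0 = (-0.9996, +0.0280)
edge 1: e_1 = (+0.74, -0.65);  n_1 = (-0.6599, -0.7513)
∠(n_0, n_1) = 50.31°
δ = |180° − 50.31°| = 129.69°
129.69° > 2α = 73.74°  →  invalid

δ = 129.69°, invalid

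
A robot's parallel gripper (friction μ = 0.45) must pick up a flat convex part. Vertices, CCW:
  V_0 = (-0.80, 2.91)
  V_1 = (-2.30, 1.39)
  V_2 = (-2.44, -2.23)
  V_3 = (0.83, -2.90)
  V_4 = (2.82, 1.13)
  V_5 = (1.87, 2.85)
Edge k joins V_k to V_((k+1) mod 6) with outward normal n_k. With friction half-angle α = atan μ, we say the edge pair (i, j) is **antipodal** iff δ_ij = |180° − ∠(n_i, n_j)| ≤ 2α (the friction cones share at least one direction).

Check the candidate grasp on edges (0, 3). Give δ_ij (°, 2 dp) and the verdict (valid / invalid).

δ = 18.34°, valid

α = atan 0.45 = 24.23°;  2α = 48.46°
edge 0: e_0 = (-1.50, -1.52);  n_0 = (-0.7118, +0.7024)
edge 3: e_3 = (+1.99, +4.03);  n_3 = (+0.8966, -0.4428)
∠(n_0, n_3) = 161.66°
δ = |180° − 161.66°| = 18.34°
18.34° ≤ 2α = 48.46°  →  valid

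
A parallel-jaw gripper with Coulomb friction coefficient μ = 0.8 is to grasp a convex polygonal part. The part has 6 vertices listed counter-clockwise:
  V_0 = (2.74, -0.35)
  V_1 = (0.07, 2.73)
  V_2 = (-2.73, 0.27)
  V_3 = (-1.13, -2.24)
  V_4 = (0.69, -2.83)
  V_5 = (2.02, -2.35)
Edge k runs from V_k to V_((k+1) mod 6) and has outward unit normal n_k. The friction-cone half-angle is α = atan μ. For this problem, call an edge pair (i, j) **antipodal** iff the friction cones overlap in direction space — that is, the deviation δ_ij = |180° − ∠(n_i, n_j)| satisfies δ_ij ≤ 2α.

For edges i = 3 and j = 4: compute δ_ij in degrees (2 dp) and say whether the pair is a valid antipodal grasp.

δ = 142.19°, invalid

α = atan 0.8 = 38.66°;  2α = 77.32°
edge 3: e_3 = (+1.82, -0.59);  n_3 = (-0.3084, -0.9513)
edge 4: e_4 = (+1.33, +0.48);  n_4 = (+0.3395, -0.9406)
∠(n_3, n_4) = 37.81°
δ = |180° − 37.81°| = 142.19°
142.19° > 2α = 77.32°  →  invalid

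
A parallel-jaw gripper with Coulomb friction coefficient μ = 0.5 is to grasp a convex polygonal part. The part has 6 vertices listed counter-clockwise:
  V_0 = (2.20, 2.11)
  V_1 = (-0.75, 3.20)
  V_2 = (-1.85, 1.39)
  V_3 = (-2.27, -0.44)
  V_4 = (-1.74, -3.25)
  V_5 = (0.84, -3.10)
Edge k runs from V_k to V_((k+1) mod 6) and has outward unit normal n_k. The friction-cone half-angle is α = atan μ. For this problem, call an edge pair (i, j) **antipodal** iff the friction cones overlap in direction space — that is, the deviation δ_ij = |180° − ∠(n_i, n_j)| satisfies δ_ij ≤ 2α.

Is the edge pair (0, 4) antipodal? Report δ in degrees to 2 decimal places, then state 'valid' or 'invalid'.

α = atan 0.5 = 26.57°;  2α = 53.13°
edge 0: e_0 = (-2.95, +1.09);  n_0 = (+0.3466, +0.9380)
edge 4: e_4 = (+2.58, +0.15);  n_4 = (+0.0580, -0.9983)
∠(n_0, n_4) = 156.39°
δ = |180° − 156.39°| = 23.61°
23.61° ≤ 2α = 53.13°  →  valid

δ = 23.61°, valid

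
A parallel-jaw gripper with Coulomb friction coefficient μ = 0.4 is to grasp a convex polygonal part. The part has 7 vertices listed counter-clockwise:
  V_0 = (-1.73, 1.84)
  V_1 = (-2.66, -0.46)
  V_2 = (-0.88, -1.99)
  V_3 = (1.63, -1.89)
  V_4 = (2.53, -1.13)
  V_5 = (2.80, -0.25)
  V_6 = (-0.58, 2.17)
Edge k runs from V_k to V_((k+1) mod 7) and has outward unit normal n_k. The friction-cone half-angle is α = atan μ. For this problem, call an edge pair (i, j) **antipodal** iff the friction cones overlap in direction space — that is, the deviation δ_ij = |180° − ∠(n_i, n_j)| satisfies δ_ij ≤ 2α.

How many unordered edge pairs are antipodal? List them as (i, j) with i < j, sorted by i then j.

count = 6; pairs: (0,3), (0,4), (1,5), (2,5), (2,6), (3,6)

α = atan 0.4 = 21.80°;  2α = 43.60°
n_0 = (-0.9271, +0.3749)
n_1 = (-0.6518, -0.7584)
n_2 = (+0.0398, -0.9992)
n_3 = (+0.6452, -0.7640)
n_4 = (+0.9560, -0.2933)
n_5 = (+0.5821, +0.8131)
n_6 = (-0.2758, +0.9612)
  (0,1): δ = 108.66°  ·
  (0,2): δ = 65.70°  ·
  (0,3): δ = 27.80°  ✓
  (0,4): δ = 4.96°  ✓
  (0,5): δ = 76.41°  ·
  (0,6): δ = 128.03°  ·
  (1,2): δ = 137.04°  ·
  (1,3): δ = 99.14°  ·
  (1,4): δ = 66.38°  ·
  (1,5): δ = 5.08°  ✓
  (1,6): δ = 56.69°  ·
  (2,3): δ = 142.10°  ·
  (2,4): δ = 109.34°  ·
  (2,5): δ = 37.88°  ✓
  (2,6): δ = 13.73°  ✓
  (3,4): δ = 147.24°  ·
  (3,5): δ = 75.78°  ·
  (3,6): δ = 24.17°  ✓
  (4,5): δ = 108.54°  ·
  (4,6): δ = 56.93°  ·
  (5,6): δ = 128.39°  ·
antipodal pairs: 6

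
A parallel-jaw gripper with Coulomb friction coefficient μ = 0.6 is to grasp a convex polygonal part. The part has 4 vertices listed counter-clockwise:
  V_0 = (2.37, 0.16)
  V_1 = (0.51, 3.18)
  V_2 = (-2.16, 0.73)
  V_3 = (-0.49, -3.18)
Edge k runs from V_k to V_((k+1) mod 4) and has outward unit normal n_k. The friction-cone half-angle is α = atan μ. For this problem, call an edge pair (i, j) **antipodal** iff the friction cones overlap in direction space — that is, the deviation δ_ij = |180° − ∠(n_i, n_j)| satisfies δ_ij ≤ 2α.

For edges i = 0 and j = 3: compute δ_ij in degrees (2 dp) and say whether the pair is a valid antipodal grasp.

α = atan 0.6 = 30.96°;  2α = 61.93°
edge 0: e_0 = (-1.86, +3.02);  n_0 = (+0.8515, +0.5244)
edge 3: e_3 = (+2.86, +3.34);  n_3 = (+0.7596, -0.6504)
∠(n_0, n_3) = 72.20°
δ = |180° − 72.20°| = 107.80°
107.80° > 2α = 61.93°  →  invalid

δ = 107.80°, invalid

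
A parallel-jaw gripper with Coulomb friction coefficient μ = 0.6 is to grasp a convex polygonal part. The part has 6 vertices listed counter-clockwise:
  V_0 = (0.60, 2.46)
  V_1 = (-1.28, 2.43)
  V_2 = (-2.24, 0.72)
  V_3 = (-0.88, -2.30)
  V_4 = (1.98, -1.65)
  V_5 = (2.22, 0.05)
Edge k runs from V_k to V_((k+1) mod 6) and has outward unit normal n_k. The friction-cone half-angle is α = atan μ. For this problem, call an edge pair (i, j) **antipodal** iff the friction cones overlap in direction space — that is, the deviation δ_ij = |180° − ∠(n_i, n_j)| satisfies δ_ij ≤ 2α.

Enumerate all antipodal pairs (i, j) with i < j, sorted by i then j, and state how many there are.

α = atan 0.6 = 30.96°;  2α = 61.93°
n_0 = (-0.0160, +0.9999)
n_1 = (-0.8720, +0.4895)
n_2 = (-0.9118, -0.4106)
n_3 = (+0.2216, -0.9751)
n_4 = (+0.9902, -0.1398)
n_5 = (+0.8299, +0.5579)
  (0,1): δ = 120.22°  ·
  (0,2): δ = 66.67°  ·
  (0,3): δ = 11.89°  ✓
  (0,4): δ = 81.05°  ·
  (0,5): δ = 122.99°  ·
  (1,2): δ = 126.45°  ·
  (1,3): δ = 47.89°  ✓
  (1,4): δ = 21.27°  ✓
  (1,5): δ = 63.22°  ·
  (2,3): δ = 101.44°  ·
  (2,4): δ = 32.28°  ✓
  (2,5): δ = 9.67°  ✓
  (3,4): δ = 110.84°  ·
  (3,5): δ = 68.90°  ·
  (4,5): δ = 138.06°  ·
antipodal pairs: 5

count = 5; pairs: (0,3), (1,3), (1,4), (2,4), (2,5)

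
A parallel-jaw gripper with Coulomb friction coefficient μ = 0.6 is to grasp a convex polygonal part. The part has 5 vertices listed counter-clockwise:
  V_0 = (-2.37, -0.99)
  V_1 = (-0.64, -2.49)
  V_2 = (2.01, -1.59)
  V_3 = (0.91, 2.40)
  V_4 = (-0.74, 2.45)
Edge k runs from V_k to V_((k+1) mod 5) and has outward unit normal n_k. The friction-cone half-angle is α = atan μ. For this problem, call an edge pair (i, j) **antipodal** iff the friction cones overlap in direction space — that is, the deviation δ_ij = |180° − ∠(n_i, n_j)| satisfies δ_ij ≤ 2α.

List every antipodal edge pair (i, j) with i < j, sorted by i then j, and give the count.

α = atan 0.6 = 30.96°;  2α = 61.93°
n_0 = (-0.6551, -0.7555)
n_1 = (+0.3216, -0.9469)
n_2 = (+0.9640, +0.2658)
n_3 = (+0.0303, +0.9995)
n_4 = (-0.9037, +0.4282)
  (0,1): δ = 120.31°  ·
  (0,2): δ = 33.66°  ✓
  (0,3): δ = 39.19°  ✓
  (0,4): δ = 105.57°  ·
  (1,2): δ = 93.35°  ·
  (1,3): δ = 20.49°  ✓
  (1,4): δ = 45.89°  ✓
  (2,3): δ = 107.15°  ·
  (2,4): δ = 40.77°  ✓
  (3,4): δ = 113.62°  ·
antipodal pairs: 5

count = 5; pairs: (0,2), (0,3), (1,3), (1,4), (2,4)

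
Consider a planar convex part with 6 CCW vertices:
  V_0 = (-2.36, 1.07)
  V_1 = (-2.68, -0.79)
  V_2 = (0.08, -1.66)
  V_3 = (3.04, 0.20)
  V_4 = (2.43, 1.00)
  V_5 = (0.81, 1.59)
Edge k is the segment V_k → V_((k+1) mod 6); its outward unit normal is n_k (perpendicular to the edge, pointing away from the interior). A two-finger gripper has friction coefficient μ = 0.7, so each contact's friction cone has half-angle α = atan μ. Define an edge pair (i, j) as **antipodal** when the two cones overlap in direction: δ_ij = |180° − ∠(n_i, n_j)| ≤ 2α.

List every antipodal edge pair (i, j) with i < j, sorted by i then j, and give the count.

count = 7; pairs: (0,2), (0,3), (1,3), (1,4), (1,5), (2,4), (2,5)

α = atan 0.7 = 34.99°;  2α = 69.98°
n_0 = (-0.9855, +0.1696)
n_1 = (-0.3006, -0.9537)
n_2 = (+0.5321, -0.8467)
n_3 = (+0.7952, +0.6063)
n_4 = (+0.3422, +0.9396)
n_5 = (-0.1619, +0.9868)
  (0,1): δ = 97.73°  ·
  (0,2): δ = 48.09°  ✓
  (0,3): δ = 47.09°  ✓
  (0,4): δ = 79.75°  ·
  (0,5): δ = 109.08°  ·
  (1,2): δ = 130.36°  ·
  (1,3): δ = 35.18°  ✓
  (1,4): δ = 2.52°  ✓
  (1,5): δ = 26.81°  ✓
  (2,3): δ = 84.82°  ·
  (2,4): δ = 52.16°  ✓
  (2,5): δ = 22.83°  ✓
  (3,4): δ = 147.34°  ·
  (3,5): δ = 118.01°  ·
  (4,5): δ = 150.67°  ·
antipodal pairs: 7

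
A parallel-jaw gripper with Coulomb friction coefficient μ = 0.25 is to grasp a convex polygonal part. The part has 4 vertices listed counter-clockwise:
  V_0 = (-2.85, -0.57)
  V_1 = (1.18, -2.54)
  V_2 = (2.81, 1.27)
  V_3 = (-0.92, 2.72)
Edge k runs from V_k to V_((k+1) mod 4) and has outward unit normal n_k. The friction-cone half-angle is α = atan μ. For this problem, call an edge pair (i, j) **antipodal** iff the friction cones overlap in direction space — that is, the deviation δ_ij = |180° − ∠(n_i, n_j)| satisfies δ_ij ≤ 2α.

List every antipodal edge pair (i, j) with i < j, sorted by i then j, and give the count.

α = atan 0.25 = 14.04°;  2α = 28.07°
n_0 = (-0.4392, -0.8984)
n_1 = (+0.9194, -0.3933)
n_2 = (+0.3623, +0.9321)
n_3 = (-0.8625, +0.5060)
  (0,1): δ = 87.11°  ·
  (0,2): δ = 4.81°  ✓
  (0,3): δ = 85.65°  ·
  (1,2): δ = 88.08°  ·
  (1,3): δ = 7.23°  ✓
  (2,3): δ = 99.15°  ·
antipodal pairs: 2

count = 2; pairs: (0,2), (1,3)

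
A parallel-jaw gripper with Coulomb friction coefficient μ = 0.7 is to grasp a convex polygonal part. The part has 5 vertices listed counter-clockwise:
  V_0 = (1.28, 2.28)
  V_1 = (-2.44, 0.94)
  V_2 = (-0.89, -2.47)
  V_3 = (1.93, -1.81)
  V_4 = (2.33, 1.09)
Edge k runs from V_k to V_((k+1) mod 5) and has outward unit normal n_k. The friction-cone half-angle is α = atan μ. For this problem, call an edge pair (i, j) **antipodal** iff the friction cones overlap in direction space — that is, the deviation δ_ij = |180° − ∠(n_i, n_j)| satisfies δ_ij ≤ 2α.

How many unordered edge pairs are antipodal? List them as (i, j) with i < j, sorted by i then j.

count = 5; pairs: (0,2), (0,3), (1,3), (1,4), (2,4)

α = atan 0.7 = 34.99°;  2α = 69.98°
n_0 = (-0.3389, +0.9408)
n_1 = (-0.9104, -0.4138)
n_2 = (+0.2279, -0.9737)
n_3 = (+0.9906, -0.1366)
n_4 = (+0.7498, +0.6616)
  (0,1): δ = 85.37°  ·
  (0,2): δ = 6.64°  ✓
  (0,3): δ = 62.34°  ✓
  (0,4): δ = 111.61°  ·
  (1,2): δ = 101.27°  ·
  (1,3): δ = 32.30°  ✓
  (1,4): δ = 16.98°  ✓
  (2,3): δ = 111.03°  ·
  (2,4): δ = 61.75°  ✓
  (3,4): δ = 130.72°  ·
antipodal pairs: 5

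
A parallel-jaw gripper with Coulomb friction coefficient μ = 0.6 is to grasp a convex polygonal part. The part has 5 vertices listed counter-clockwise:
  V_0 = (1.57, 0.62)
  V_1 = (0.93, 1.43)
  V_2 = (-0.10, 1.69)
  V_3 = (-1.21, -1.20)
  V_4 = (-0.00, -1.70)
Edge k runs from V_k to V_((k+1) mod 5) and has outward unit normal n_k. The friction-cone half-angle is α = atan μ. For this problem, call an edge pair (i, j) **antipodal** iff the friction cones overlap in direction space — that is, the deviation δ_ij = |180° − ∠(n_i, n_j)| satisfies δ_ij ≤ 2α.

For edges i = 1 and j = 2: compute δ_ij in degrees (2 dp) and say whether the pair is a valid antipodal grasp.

δ = 96.84°, invalid

α = atan 0.6 = 30.96°;  2α = 61.93°
edge 1: e_1 = (-1.03, +0.26);  n_1 = (+0.2447, +0.9696)
edge 2: e_2 = (-1.11, -2.89);  n_2 = (-0.9335, +0.3585)
∠(n_1, n_2) = 83.16°
δ = |180° − 83.16°| = 96.84°
96.84° > 2α = 61.93°  →  invalid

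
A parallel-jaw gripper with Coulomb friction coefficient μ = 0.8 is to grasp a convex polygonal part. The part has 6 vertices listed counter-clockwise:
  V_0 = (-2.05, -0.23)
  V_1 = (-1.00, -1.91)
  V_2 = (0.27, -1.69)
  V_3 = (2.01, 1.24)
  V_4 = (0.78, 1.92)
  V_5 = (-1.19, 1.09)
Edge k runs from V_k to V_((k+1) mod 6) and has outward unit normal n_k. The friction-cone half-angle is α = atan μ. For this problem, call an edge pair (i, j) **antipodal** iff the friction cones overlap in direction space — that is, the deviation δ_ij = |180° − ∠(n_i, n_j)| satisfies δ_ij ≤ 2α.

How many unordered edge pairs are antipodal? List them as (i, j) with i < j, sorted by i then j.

α = atan 0.8 = 38.66°;  2α = 77.32°
n_0 = (-0.8480, -0.5300)
n_1 = (+0.1707, -0.9853)
n_2 = (+0.8598, -0.5106)
n_3 = (+0.4838, +0.8752)
n_4 = (-0.3883, +0.9215)
n_5 = (-0.8379, +0.5459)
  (0,1): δ = 112.18°  ·
  (0,2): δ = 62.71°  ✓
  (0,3): δ = 29.06°  ✓
  (0,4): δ = 80.84°  ·
  (0,5): δ = 114.91°  ·
  (1,2): δ = 130.53°  ·
  (1,3): δ = 38.76°  ✓
  (1,4): δ = 13.02°  ✓
  (1,5): δ = 47.09°  ✓
  (2,3): δ = 88.23°  ·
  (2,4): δ = 36.45°  ✓
  (2,5): δ = 2.38°  ✓
  (3,4): δ = 128.22°  ·
  (3,5): δ = 94.15°  ·
  (4,5): δ = 145.93°  ·
antipodal pairs: 7

count = 7; pairs: (0,2), (0,3), (1,3), (1,4), (1,5), (2,4), (2,5)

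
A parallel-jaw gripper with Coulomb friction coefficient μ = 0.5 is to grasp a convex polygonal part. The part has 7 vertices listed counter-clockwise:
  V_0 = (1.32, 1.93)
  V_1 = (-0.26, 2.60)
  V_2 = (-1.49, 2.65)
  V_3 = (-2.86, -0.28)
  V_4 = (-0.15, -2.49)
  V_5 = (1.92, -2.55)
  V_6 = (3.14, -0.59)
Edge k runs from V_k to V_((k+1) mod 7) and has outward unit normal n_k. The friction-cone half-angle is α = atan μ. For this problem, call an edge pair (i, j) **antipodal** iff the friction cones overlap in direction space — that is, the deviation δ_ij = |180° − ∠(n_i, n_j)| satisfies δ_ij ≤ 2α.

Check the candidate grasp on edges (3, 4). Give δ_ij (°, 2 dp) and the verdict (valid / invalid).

δ = 142.46°, invalid

α = atan 0.5 = 26.57°;  2α = 53.13°
edge 3: e_3 = (+2.71, -2.21);  n_3 = (-0.6320, -0.7750)
edge 4: e_4 = (+2.07, -0.06);  n_4 = (-0.0290, -0.9996)
∠(n_3, n_4) = 37.54°
δ = |180° − 37.54°| = 142.46°
142.46° > 2α = 53.13°  →  invalid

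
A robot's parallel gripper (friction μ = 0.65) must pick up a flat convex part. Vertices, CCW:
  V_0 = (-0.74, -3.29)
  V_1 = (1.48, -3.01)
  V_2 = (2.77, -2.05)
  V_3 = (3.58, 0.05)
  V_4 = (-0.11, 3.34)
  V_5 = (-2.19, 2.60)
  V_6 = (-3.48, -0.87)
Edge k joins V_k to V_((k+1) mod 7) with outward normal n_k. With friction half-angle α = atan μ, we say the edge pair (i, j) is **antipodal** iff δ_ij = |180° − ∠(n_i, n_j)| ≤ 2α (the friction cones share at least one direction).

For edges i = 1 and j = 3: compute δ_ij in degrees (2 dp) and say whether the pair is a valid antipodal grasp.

δ = 78.38°, invalid

α = atan 0.65 = 33.02°;  2α = 66.05°
edge 1: e_1 = (+1.29, +0.96);  n_1 = (+0.5970, -0.8022)
edge 3: e_3 = (-3.69, +3.29);  n_3 = (+0.6655, +0.7464)
∠(n_1, n_3) = 101.62°
δ = |180° − 101.62°| = 78.38°
78.38° > 2α = 66.05°  →  invalid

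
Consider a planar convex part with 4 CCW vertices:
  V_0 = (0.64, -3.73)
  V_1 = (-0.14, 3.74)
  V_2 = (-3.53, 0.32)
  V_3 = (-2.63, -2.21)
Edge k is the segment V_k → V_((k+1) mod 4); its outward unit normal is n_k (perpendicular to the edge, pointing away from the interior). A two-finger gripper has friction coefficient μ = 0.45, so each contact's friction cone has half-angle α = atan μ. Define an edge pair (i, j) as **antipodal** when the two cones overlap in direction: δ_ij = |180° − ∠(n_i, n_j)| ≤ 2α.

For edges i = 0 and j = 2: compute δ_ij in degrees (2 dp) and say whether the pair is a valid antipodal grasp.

α = atan 0.45 = 24.23°;  2α = 48.46°
edge 0: e_0 = (-0.78, +7.47);  n_0 = (+0.9946, +0.1039)
edge 2: e_2 = (+0.90, -2.53);  n_2 = (-0.9422, -0.3352)
∠(n_0, n_2) = 166.38°
δ = |180° − 166.38°| = 13.62°
13.62° ≤ 2α = 48.46°  →  valid

δ = 13.62°, valid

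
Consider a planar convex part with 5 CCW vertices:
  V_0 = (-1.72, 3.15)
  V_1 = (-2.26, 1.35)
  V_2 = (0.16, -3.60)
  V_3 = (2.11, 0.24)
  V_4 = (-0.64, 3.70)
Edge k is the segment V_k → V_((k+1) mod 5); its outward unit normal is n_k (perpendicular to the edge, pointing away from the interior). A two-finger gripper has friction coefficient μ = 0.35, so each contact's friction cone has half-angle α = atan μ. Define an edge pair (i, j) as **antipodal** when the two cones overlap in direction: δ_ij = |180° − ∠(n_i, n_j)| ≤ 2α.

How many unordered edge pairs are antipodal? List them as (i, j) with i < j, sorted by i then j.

count = 3; pairs: (0,2), (1,3), (2,4)

α = atan 0.35 = 19.29°;  2α = 38.58°
n_0 = (-0.9578, +0.2873)
n_1 = (-0.8984, -0.4392)
n_2 = (+0.8916, -0.4528)
n_3 = (+0.7829, +0.6222)
n_4 = (-0.4538, +0.8911)
  (0,1): δ = 137.25°  ·
  (0,2): δ = 10.22°  ✓
  (0,3): δ = 55.18°  ·
  (0,4): δ = 133.69°  ·
  (1,2): δ = 52.98°  ·
  (1,3): δ = 12.42°  ✓
  (1,4): δ = 90.93°  ·
  (2,3): δ = 114.60°  ·
  (2,4): δ = 36.09°  ✓
  (3,4): δ = 101.49°  ·
antipodal pairs: 3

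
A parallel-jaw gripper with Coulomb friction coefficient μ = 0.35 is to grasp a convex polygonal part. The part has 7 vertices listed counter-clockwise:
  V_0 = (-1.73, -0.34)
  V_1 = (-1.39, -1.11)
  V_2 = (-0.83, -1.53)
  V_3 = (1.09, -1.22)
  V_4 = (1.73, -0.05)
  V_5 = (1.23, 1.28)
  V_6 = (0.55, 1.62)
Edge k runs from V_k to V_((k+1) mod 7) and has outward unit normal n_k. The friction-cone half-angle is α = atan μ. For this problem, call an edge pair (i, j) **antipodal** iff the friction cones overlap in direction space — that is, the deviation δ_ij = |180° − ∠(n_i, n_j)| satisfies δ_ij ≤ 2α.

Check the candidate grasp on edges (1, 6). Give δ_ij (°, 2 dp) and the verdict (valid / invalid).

δ = 77.55°, invalid

α = atan 0.35 = 19.29°;  2α = 38.58°
edge 1: e_1 = (+0.56, -0.42);  n_1 = (-0.6000, -0.8000)
edge 6: e_6 = (-2.28, -1.96);  n_6 = (-0.6519, +0.7583)
∠(n_1, n_6) = 102.45°
δ = |180° − 102.45°| = 77.55°
77.55° > 2α = 38.58°  →  invalid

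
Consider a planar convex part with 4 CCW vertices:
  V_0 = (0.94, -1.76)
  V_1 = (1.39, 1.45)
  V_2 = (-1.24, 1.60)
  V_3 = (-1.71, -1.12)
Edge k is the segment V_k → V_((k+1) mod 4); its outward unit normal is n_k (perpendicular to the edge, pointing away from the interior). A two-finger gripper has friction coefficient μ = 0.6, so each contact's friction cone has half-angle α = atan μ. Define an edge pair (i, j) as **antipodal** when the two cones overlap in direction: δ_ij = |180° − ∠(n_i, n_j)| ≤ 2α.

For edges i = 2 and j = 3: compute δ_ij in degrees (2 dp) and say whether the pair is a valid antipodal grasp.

δ = 93.77°, invalid

α = atan 0.6 = 30.96°;  2α = 61.93°
edge 2: e_2 = (-0.47, -2.72);  n_2 = (-0.9854, +0.1703)
edge 3: e_3 = (+2.65, -0.64);  n_3 = (-0.2348, -0.9721)
∠(n_2, n_3) = 86.23°
δ = |180° − 86.23°| = 93.77°
93.77° > 2α = 61.93°  →  invalid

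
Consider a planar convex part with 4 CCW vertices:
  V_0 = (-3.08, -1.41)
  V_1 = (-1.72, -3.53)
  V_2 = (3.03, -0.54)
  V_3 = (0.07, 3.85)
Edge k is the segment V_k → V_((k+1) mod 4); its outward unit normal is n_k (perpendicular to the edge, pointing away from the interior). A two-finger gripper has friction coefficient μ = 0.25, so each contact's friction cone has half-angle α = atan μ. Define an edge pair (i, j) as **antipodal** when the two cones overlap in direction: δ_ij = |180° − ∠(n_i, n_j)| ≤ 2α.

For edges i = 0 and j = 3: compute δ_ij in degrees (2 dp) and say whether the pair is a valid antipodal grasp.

α = atan 0.25 = 14.04°;  2α = 28.07°
edge 0: e_0 = (+1.36, -2.12);  n_0 = (-0.8417, -0.5400)
edge 3: e_3 = (-3.15, -5.26);  n_3 = (-0.8579, +0.5138)
∠(n_0, n_3) = 63.60°
δ = |180° − 63.60°| = 116.40°
116.40° > 2α = 28.07°  →  invalid

δ = 116.40°, invalid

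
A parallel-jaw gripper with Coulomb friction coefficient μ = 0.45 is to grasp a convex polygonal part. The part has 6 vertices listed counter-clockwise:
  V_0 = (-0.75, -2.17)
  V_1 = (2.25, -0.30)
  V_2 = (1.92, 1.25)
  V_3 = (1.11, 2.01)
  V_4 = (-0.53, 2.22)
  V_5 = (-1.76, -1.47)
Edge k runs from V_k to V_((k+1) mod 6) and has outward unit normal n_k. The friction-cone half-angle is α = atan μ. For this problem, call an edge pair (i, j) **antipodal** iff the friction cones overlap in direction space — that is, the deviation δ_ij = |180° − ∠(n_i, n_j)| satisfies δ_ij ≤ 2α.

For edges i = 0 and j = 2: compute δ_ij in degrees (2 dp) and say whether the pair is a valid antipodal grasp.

δ = 75.11°, invalid

α = atan 0.45 = 24.23°;  2α = 48.46°
edge 0: e_0 = (+3.00, +1.87);  n_0 = (+0.5290, -0.8486)
edge 2: e_2 = (-0.81, +0.76);  n_2 = (+0.6842, +0.7293)
∠(n_0, n_2) = 104.89°
δ = |180° − 104.89°| = 75.11°
75.11° > 2α = 48.46°  →  invalid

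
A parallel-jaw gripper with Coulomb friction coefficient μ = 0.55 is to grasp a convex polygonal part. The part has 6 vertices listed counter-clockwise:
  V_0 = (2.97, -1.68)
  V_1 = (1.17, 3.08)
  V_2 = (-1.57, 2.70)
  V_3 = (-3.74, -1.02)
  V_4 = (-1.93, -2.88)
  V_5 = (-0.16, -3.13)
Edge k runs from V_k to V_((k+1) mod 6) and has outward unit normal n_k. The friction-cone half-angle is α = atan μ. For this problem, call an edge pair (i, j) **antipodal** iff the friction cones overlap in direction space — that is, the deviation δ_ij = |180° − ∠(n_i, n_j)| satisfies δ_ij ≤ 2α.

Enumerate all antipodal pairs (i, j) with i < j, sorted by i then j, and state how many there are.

α = atan 0.55 = 28.81°;  2α = 57.62°
n_0 = (+0.9354, +0.3537)
n_1 = (-0.1374, +0.9905)
n_2 = (-0.8638, +0.5039)
n_3 = (-0.7167, -0.6974)
n_4 = (-0.1399, -0.9902)
n_5 = (+0.4203, -0.9074)
  (0,1): δ = 102.82°  ·
  (0,2): δ = 50.97°  ✓
  (0,3): δ = 23.51°  ✓
  (0,4): δ = 61.25°  ·
  (0,5): δ = 94.14°  ·
  (1,2): δ = 128.15°  ·
  (1,3): δ = 53.68°  ✓
  (1,4): δ = 15.94°  ✓
  (1,5): δ = 16.96°  ✓
  (2,3): δ = 105.52°  ·
  (2,4): δ = 67.78°  ·
  (2,5): δ = 34.89°  ✓
  (3,4): δ = 142.26°  ·
  (3,5): δ = 109.36°  ·
  (4,5): δ = 147.10°  ·
antipodal pairs: 6

count = 6; pairs: (0,2), (0,3), (1,3), (1,4), (1,5), (2,5)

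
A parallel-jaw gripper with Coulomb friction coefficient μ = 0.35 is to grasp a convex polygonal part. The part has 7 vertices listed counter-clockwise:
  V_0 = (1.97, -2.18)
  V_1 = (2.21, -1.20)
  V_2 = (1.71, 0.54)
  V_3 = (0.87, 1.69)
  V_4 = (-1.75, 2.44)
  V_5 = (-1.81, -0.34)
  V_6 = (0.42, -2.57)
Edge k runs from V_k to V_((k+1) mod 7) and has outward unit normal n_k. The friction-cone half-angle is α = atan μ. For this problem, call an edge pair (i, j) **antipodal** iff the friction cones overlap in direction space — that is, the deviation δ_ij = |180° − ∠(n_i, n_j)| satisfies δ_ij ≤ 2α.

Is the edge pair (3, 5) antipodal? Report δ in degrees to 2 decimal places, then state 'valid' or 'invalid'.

α = atan 0.35 = 19.29°;  2α = 38.58°
edge 3: e_3 = (-2.62, +0.75);  n_3 = (+0.2752, +0.9614)
edge 5: e_5 = (+2.23, -2.23);  n_5 = (-0.7071, -0.7071)
∠(n_3, n_5) = 150.97°
δ = |180° − 150.97°| = 29.03°
29.03° ≤ 2α = 38.58°  →  valid

δ = 29.03°, valid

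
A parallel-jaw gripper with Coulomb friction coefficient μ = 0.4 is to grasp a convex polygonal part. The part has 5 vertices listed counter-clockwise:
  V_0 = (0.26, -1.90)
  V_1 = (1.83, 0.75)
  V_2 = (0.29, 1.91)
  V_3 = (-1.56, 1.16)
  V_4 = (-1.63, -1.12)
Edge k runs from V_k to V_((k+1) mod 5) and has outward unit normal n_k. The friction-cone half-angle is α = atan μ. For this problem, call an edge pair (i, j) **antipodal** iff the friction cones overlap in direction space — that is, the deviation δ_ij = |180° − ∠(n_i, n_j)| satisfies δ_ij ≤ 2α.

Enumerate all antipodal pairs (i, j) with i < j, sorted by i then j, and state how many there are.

count = 3; pairs: (0,2), (0,3), (1,4)

α = atan 0.4 = 21.80°;  2α = 43.60°
n_0 = (+0.8603, -0.5097)
n_1 = (+0.6017, +0.7988)
n_2 = (-0.3757, +0.9267)
n_3 = (-0.9995, +0.0307)
n_4 = (-0.3815, -0.9244)
  (0,1): δ = 96.34°  ·
  (0,2): δ = 37.29°  ✓
  (0,3): δ = 28.89°  ✓
  (0,4): δ = 98.22°  ·
  (1,2): δ = 120.94°  ·
  (1,3): δ = 54.77°  ·
  (1,4): δ = 14.56°  ✓
  (2,3): δ = 113.83°  ·
  (2,4): δ = 44.49°  ·
  (3,4): δ = 110.67°  ·
antipodal pairs: 3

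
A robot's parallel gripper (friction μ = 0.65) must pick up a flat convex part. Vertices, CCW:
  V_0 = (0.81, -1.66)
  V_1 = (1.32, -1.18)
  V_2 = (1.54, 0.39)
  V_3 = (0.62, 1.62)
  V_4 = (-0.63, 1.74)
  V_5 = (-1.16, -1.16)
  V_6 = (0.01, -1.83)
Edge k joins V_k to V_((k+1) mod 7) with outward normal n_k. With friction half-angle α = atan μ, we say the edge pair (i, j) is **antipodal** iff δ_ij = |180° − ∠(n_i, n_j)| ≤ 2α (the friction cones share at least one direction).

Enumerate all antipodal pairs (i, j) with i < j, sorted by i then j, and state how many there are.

α = atan 0.65 = 33.02°;  2α = 66.05°
n_0 = (+0.6854, -0.7282)
n_1 = (+0.9903, -0.1388)
n_2 = (+0.8008, +0.5990)
n_3 = (+0.0956, +0.9954)
n_4 = (-0.9837, +0.1798)
n_5 = (-0.4969, -0.8678)
n_6 = (+0.2079, -0.9782)
  (0,1): δ = 141.24°  ·
  (0,2): δ = 96.47°  ·
  (0,3): δ = 48.75°  ✓
  (0,4): δ = 36.38°  ✓
  (0,5): δ = 106.94°  ·
  (0,6): δ = 148.73°  ·
  (1,2): δ = 135.23°  ·
  (1,3): δ = 87.51°  ·
  (1,4): δ = 2.38°  ✓
  (1,5): δ = 68.18°  ·
  (1,6): δ = 109.97°  ·
  (2,3): δ = 132.28°  ·
  (2,4): δ = 47.15°  ✓
  (2,5): δ = 23.41°  ✓
  (2,6): δ = 65.20°  ✓
  (3,4): δ = 94.87°  ·
  (3,5): δ = 24.31°  ✓
  (3,6): δ = 17.48°  ✓
  (4,5): δ = 109.44°  ·
  (4,6): δ = 67.65°  ·
  (5,6): δ = 138.21°  ·
antipodal pairs: 8

count = 8; pairs: (0,3), (0,4), (1,4), (2,4), (2,5), (2,6), (3,5), (3,6)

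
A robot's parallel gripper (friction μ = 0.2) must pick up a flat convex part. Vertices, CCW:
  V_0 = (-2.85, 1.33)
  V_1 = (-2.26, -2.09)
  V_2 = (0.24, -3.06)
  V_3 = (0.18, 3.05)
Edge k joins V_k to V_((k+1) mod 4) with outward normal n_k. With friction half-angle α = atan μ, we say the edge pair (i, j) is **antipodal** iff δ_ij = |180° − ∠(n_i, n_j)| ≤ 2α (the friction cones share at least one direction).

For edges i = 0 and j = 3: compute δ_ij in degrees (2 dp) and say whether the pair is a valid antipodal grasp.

α = atan 0.2 = 11.31°;  2α = 22.62°
edge 0: e_0 = (+0.59, -3.42);  n_0 = (-0.9854, -0.1700)
edge 3: e_3 = (-3.03, -1.72);  n_3 = (-0.4937, +0.8697)
∠(n_0, n_3) = 70.21°
δ = |180° − 70.21°| = 109.79°
109.79° > 2α = 22.62°  →  invalid

δ = 109.79°, invalid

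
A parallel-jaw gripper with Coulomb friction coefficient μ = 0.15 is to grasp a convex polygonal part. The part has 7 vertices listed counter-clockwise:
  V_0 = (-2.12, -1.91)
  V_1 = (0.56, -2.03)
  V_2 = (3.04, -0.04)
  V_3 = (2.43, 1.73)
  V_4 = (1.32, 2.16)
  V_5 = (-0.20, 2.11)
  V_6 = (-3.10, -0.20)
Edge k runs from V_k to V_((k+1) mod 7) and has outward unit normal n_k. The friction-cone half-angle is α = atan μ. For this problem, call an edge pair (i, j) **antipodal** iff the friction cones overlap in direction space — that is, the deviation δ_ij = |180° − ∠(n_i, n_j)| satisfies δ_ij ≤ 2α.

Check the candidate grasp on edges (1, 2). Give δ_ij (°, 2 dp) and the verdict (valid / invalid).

α = atan 0.15 = 8.53°;  2α = 17.06°
edge 1: e_1 = (+2.48, +1.99);  n_1 = (+0.6258, -0.7799)
edge 2: e_2 = (-0.61, +1.77);  n_2 = (+0.9454, +0.3258)
∠(n_1, n_2) = 70.27°
δ = |180° − 70.27°| = 109.73°
109.73° > 2α = 17.06°  →  invalid

δ = 109.73°, invalid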